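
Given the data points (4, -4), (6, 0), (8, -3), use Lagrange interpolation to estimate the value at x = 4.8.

Lagrange interpolation formula:
P(x) = Σ yᵢ × Lᵢ(x)
where Lᵢ(x) = Π_{j≠i} (x - xⱼ)/(xᵢ - xⱼ)

L_0(4.8) = (4.8 - 6)/(4 - 6) × (4.8 - 8)/(4 - 8) = 0.480000
L_1(4.8) = (4.8 - 4)/(6 - 4) × (4.8 - 8)/(6 - 8) = 0.640000
L_2(4.8) = (4.8 - 4)/(8 - 4) × (4.8 - 6)/(8 - 6) = -0.120000

P(4.8) = (-4)×L_0(4.8) + 0×L_1(4.8) + (-3)×L_2(4.8)
P(4.8) = -1.560000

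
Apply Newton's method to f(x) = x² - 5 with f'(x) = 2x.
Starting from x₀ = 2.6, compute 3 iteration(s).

f(x) = x² - 5
f'(x) = 2x
x₀ = 2.6

Newton-Raphson formula: x_{n+1} = x_n - f(x_n)/f'(x_n)

Iteration 1:
  f(2.600000) = 1.760000
  f'(2.600000) = 5.200000
  x_1 = 2.600000 - 1.760000/5.200000 = 2.261538
Iteration 2:
  f(2.261538) = 0.114556
  f'(2.261538) = 4.523077
  x_2 = 2.261538 - 0.114556/4.523077 = 2.236211
Iteration 3:
  f(2.236211) = 0.000641
  f'(2.236211) = 4.472423
  x_3 = 2.236211 - 0.000641/4.472423 = 2.236068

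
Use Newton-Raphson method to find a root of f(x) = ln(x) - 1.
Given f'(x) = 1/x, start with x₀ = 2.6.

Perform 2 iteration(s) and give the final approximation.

f(x) = ln(x) - 1
f'(x) = 1/x
x₀ = 2.6

Newton-Raphson formula: x_{n+1} = x_n - f(x_n)/f'(x_n)

Iteration 1:
  f(2.600000) = -0.044489
  f'(2.600000) = 0.384615
  x_1 = 2.600000 - (-0.044489)/0.384615 = 2.715670
Iteration 2:
  f(2.715670) = -0.000961
  f'(2.715670) = 0.368233
  x_2 = 2.715670 - (-0.000961)/0.368233 = 2.718281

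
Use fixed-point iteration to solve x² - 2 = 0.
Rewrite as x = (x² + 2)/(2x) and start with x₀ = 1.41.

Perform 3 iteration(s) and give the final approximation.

Equation: x² - 2 = 0
Fixed-point form: x = (x² + 2)/(2x)
x₀ = 1.41

x_1 = g(1.410000) = 1.414220
x_2 = g(1.414220) = 1.414214
x_3 = g(1.414214) = 1.414214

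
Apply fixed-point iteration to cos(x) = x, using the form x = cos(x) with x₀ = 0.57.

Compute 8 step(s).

Equation: cos(x) = x
Fixed-point form: x = cos(x)
x₀ = 0.57

x_1 = g(0.570000) = 0.841901
x_2 = g(0.841901) = 0.666046
x_3 = g(0.666046) = 0.786271
x_4 = g(0.786271) = 0.706489
x_5 = g(0.706489) = 0.760646
x_6 = g(0.760646) = 0.724391
x_7 = g(0.724391) = 0.748903
x_8 = g(0.748903) = 0.732436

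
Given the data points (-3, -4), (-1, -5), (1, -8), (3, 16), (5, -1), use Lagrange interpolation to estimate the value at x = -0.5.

Lagrange interpolation formula:
P(x) = Σ yᵢ × Lᵢ(x)
where Lᵢ(x) = Π_{j≠i} (x - xⱼ)/(xᵢ - xⱼ)

L_0(-0.5) = (-0.5 - (-1))/(-3 - (-1)) × (-0.5 - 1)/(-3 - 1) × (-0.5 - 3)/(-3 - 3) × (-0.5 - 5)/(-3 - 5) = -0.037598
L_1(-0.5) = (-0.5 - (-3))/(-1 - (-3)) × (-0.5 - 1)/(-1 - 1) × (-0.5 - 3)/(-1 - 3) × (-0.5 - 5)/(-1 - 5) = 0.751953
L_2(-0.5) = (-0.5 - (-3))/(1 - (-3)) × (-0.5 - (-1))/(1 - (-1)) × (-0.5 - 3)/(1 - 3) × (-0.5 - 5)/(1 - 5) = 0.375977
L_3(-0.5) = (-0.5 - (-3))/(3 - (-3)) × (-0.5 - (-1))/(3 - (-1)) × (-0.5 - 1)/(3 - 1) × (-0.5 - 5)/(3 - 5) = -0.107422
L_4(-0.5) = (-0.5 - (-3))/(5 - (-3)) × (-0.5 - (-1))/(5 - (-1)) × (-0.5 - 1)/(5 - 1) × (-0.5 - 3)/(5 - 3) = 0.017090

P(-0.5) = (-4)×L_0(-0.5) + (-5)×L_1(-0.5) + (-8)×L_2(-0.5) + 16×L_3(-0.5) + (-1)×L_4(-0.5)
P(-0.5) = -8.353027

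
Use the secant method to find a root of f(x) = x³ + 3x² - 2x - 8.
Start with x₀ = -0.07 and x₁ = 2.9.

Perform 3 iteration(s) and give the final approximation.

f(x) = x³ + 3x² - 2x - 8
x₀ = -0.07, x₁ = 2.9

Secant formula: x_{n+1} = x_n - f(x_n)(x_n - x_{n-1})/(f(x_n) - f(x_{n-1}))

Iteration 1:
  f(-0.070000) = -7.845643
  f(2.900000) = 35.819000
  x_2 = 2.900000 - 35.819000×(2.900000 - (-0.070000))/(35.819000 - (-7.845643))
       = 0.463648
Iteration 2:
  f(2.900000) = 35.819000
  f(0.463648) = -8.182717
  x_3 = 0.463648 - (-8.182717)×(0.463648 - 2.900000)/(-8.182717 - 35.819000)
       = 0.916721
Iteration 3:
  f(0.463648) = -8.182717
  f(0.916721) = -6.541919
  x_4 = 0.916721 - (-6.541919)×(0.916721 - 0.463648)/(-6.541919 - (-8.182717))
       = 2.723137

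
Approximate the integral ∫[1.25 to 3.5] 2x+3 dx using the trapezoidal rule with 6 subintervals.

f(x) = 2x+3
a = 1.25, b = 3.5, n = 6
h = (b - a)/n = 0.375000

Trapezoidal rule: (h/2)[f(x₀) + 2f(x₁) + 2f(x₂) + ... + f(xₙ)]

x_0 = 1.2500, f(x_0) = 5.500000, coefficient = 1
x_1 = 1.6250, f(x_1) = 6.250000, coefficient = 2
x_2 = 2.0000, f(x_2) = 7.000000, coefficient = 2
x_3 = 2.3750, f(x_3) = 7.750000, coefficient = 2
x_4 = 2.7500, f(x_4) = 8.500000, coefficient = 2
x_5 = 3.1250, f(x_5) = 9.250000, coefficient = 2
x_6 = 3.5000, f(x_6) = 10.000000, coefficient = 1

I ≈ (0.375000/2) × 93.000000 = 17.437500
Exact value: 17.437500
Error: 0.000000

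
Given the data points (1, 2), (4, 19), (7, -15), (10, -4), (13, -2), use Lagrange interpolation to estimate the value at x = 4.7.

Lagrange interpolation formula:
P(x) = Σ yᵢ × Lᵢ(x)
where Lᵢ(x) = Π_{j≠i} (x - xⱼ)/(xᵢ - xⱼ)

L_0(4.7) = (4.7 - 4)/(1 - 4) × (4.7 - 7)/(1 - 7) × (4.7 - 10)/(1 - 10) × (4.7 - 13)/(1 - 13) = -0.036432
L_1(4.7) = (4.7 - 1)/(4 - 1) × (4.7 - 7)/(4 - 7) × (4.7 - 10)/(4 - 10) × (4.7 - 13)/(4 - 13) = 0.770278
L_2(4.7) = (4.7 - 1)/(7 - 1) × (4.7 - 4)/(7 - 4) × (4.7 - 10)/(7 - 10) × (4.7 - 13)/(7 - 13) = 0.351648
L_3(4.7) = (4.7 - 1)/(10 - 1) × (4.7 - 4)/(10 - 4) × (4.7 - 7)/(10 - 7) × (4.7 - 13)/(10 - 13) = -0.101735
L_4(4.7) = (4.7 - 1)/(13 - 1) × (4.7 - 4)/(13 - 4) × (4.7 - 7)/(13 - 7) × (4.7 - 10)/(13 - 10) = 0.016241

P(4.7) = 2×L_0(4.7) + 19×L_1(4.7) + (-15)×L_2(4.7) + (-4)×L_3(4.7) + (-2)×L_4(4.7)
P(4.7) = 9.662140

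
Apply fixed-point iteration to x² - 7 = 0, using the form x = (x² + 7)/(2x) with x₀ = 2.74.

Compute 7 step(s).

Equation: x² - 7 = 0
Fixed-point form: x = (x² + 7)/(2x)
x₀ = 2.74

x_1 = g(2.740000) = 2.647372
x_2 = g(2.647372) = 2.645752
x_3 = g(2.645752) = 2.645751
x_4 = g(2.645751) = 2.645751
x_5 = g(2.645751) = 2.645751
x_6 = g(2.645751) = 2.645751
x_7 = g(2.645751) = 2.645751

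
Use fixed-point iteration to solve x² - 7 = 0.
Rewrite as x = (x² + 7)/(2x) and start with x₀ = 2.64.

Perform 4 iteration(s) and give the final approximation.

Equation: x² - 7 = 0
Fixed-point form: x = (x² + 7)/(2x)
x₀ = 2.64

x_1 = g(2.640000) = 2.645758
x_2 = g(2.645758) = 2.645751
x_3 = g(2.645751) = 2.645751
x_4 = g(2.645751) = 2.645751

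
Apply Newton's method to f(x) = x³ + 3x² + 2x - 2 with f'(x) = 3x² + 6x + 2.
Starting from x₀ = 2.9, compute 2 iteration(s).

f(x) = x³ + 3x² + 2x - 2
f'(x) = 3x² + 6x + 2
x₀ = 2.9

Newton-Raphson formula: x_{n+1} = x_n - f(x_n)/f'(x_n)

Iteration 1:
  f(2.900000) = 53.419000
  f'(2.900000) = 44.630000
  x_1 = 2.900000 - 53.419000/44.630000 = 1.703070
Iteration 2:
  f(1.703070) = 15.047141
  f'(1.703070) = 20.919757
  x_2 = 1.703070 - 15.047141/20.919757 = 0.983791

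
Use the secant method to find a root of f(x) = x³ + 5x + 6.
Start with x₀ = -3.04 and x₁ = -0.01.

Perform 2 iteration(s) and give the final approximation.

f(x) = x³ + 5x + 6
x₀ = -3.04, x₁ = -0.01

Secant formula: x_{n+1} = x_n - f(x_n)(x_n - x_{n-1})/(f(x_n) - f(x_{n-1}))

Iteration 1:
  f(-3.040000) = -37.294464
  f(-0.010000) = 5.949999
  x_2 = -0.010000 - 5.949999×(-0.010000 - (-3.040000))/(5.949999 - (-37.294464))
       = -0.426897
Iteration 2:
  f(-0.010000) = 5.949999
  f(-0.426897) = 3.787716
  x_3 = -0.426897 - 3.787716×(-0.426897 - (-0.010000))/(3.787716 - 5.949999)
       = -1.157185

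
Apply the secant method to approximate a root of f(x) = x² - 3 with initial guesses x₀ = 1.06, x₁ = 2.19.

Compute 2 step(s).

f(x) = x² - 3
x₀ = 1.06, x₁ = 2.19

Secant formula: x_{n+1} = x_n - f(x_n)(x_n - x_{n-1})/(f(x_n) - f(x_{n-1}))

Iteration 1:
  f(1.060000) = -1.876400
  f(2.190000) = 1.796100
  x_2 = 2.190000 - 1.796100×(2.190000 - 1.060000)/(1.796100 - (-1.876400))
       = 1.637354
Iteration 2:
  f(2.190000) = 1.796100
  f(1.637354) = -0.319072
  x_3 = 1.637354 - (-0.319072)×(1.637354 - 2.190000)/(-0.319072 - 1.796100)
       = 1.720720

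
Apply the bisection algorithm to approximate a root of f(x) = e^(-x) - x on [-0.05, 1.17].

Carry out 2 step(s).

f(x) = e^(-x) - x
Initial interval: [-0.05, 1.17]

Iteration 1:
  c_1 = (-0.050000 + 1.170000)/2 = 0.560000
  f(c_1) = f(0.560000) = 0.011209
  f(a) × f(c) ≥ 0, new interval: [0.560000, 1.170000]
Iteration 2:
  c_2 = (0.560000 + 1.170000)/2 = 0.865000
  f(c_2) = f(0.865000) = -0.443948
  f(a) × f(c) < 0, new interval: [0.560000, 0.865000]

After 2 iteration(s), the approximation is c_2 = 0.865000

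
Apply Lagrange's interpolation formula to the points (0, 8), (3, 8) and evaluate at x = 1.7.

Lagrange interpolation formula:
P(x) = Σ yᵢ × Lᵢ(x)
where Lᵢ(x) = Π_{j≠i} (x - xⱼ)/(xᵢ - xⱼ)

L_0(1.7) = (1.7 - 3)/(0 - 3) = 0.433333
L_1(1.7) = (1.7 - 0)/(3 - 0) = 0.566667

P(1.7) = 8×L_0(1.7) + 8×L_1(1.7)
P(1.7) = 8.000000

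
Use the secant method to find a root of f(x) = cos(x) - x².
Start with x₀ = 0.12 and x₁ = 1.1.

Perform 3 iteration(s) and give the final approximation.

f(x) = cos(x) - x²
x₀ = 0.12, x₁ = 1.1

Secant formula: x_{n+1} = x_n - f(x_n)(x_n - x_{n-1})/(f(x_n) - f(x_{n-1}))

Iteration 1:
  f(0.120000) = 0.978409
  f(1.100000) = -0.756404
  x_2 = 1.100000 - (-0.756404)×(1.100000 - 0.120000)/(-0.756404 - 0.978409)
       = 0.672706
Iteration 2:
  f(1.100000) = -0.756404
  f(0.672706) = 0.329606
  x_3 = 0.672706 - 0.329606×(0.672706 - 1.100000)/(0.329606 - (-0.756404))
       = 0.802390
Iteration 3:
  f(0.672706) = 0.329606
  f(0.802390) = 0.051160
  x_4 = 0.802390 - 0.051160×(0.802390 - 0.672706)/(0.051160 - 0.329606)
       = 0.826218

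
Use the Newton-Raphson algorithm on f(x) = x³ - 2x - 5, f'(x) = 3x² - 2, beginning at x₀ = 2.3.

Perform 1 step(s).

f(x) = x³ - 2x - 5
f'(x) = 3x² - 2
x₀ = 2.3

Newton-Raphson formula: x_{n+1} = x_n - f(x_n)/f'(x_n)

Iteration 1:
  f(2.300000) = 2.567000
  f'(2.300000) = 13.870000
  x_1 = 2.300000 - 2.567000/13.870000 = 2.114924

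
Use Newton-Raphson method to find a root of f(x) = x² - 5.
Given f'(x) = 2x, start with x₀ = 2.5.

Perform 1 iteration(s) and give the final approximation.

f(x) = x² - 5
f'(x) = 2x
x₀ = 2.5

Newton-Raphson formula: x_{n+1} = x_n - f(x_n)/f'(x_n)

Iteration 1:
  f(2.500000) = 1.250000
  f'(2.500000) = 5.000000
  x_1 = 2.500000 - 1.250000/5.000000 = 2.250000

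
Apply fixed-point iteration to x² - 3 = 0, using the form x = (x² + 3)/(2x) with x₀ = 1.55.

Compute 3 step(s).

Equation: x² - 3 = 0
Fixed-point form: x = (x² + 3)/(2x)
x₀ = 1.55

x_1 = g(1.550000) = 1.742742
x_2 = g(1.742742) = 1.732084
x_3 = g(1.732084) = 1.732051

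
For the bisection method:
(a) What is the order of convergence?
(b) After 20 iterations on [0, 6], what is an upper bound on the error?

(a) Bisection has linear (order 1) convergence; the error is halved each step.

(b) Error bound = (b-a)/2^n = (6 - 0)/2^{20}
    = 6/2^{20}

(a) 1 (linear); (b) error ≤ 5.72e-06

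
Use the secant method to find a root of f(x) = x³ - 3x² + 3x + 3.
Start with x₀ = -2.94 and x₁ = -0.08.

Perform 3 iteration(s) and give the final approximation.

f(x) = x³ - 3x² + 3x + 3
x₀ = -2.94, x₁ = -0.08

Secant formula: x_{n+1} = x_n - f(x_n)(x_n - x_{n-1})/(f(x_n) - f(x_{n-1}))

Iteration 1:
  f(-2.940000) = -57.162984
  f(-0.080000) = 2.740288
  x_2 = -0.080000 - 2.740288×(-0.080000 - (-2.940000))/(2.740288 - (-57.162984))
       = -0.210831
Iteration 2:
  f(-0.080000) = 2.740288
  f(-0.210831) = 2.224785
  x_3 = -0.210831 - 2.224785×(-0.210831 - (-0.080000))/(2.224785 - 2.740288)
       = -0.775467
Iteration 3:
  f(-0.210831) = 2.224785
  f(-0.775467) = -1.596779
  x_4 = -0.775467 - (-1.596779)×(-0.775467 - (-0.210831))/(-1.596779 - 2.224785)
       = -0.539543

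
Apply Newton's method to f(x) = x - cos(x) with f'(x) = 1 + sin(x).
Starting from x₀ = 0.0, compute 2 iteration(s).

f(x) = x - cos(x)
f'(x) = 1 + sin(x)
x₀ = 0.0

Newton-Raphson formula: x_{n+1} = x_n - f(x_n)/f'(x_n)

Iteration 1:
  f(0.000000) = -1.000000
  f'(0.000000) = 1.000000
  x_1 = 0.000000 - (-1.000000)/1.000000 = 1.000000
Iteration 2:
  f(1.000000) = 0.459698
  f'(1.000000) = 1.841471
  x_2 = 1.000000 - 0.459698/1.841471 = 0.750364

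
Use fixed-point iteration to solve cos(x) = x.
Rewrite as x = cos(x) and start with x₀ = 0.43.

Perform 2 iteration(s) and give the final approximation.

Equation: cos(x) = x
Fixed-point form: x = cos(x)
x₀ = 0.43

x_1 = g(0.430000) = 0.908966
x_2 = g(0.908966) = 0.614562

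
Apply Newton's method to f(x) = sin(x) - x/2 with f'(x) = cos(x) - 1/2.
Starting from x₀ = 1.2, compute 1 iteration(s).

f(x) = sin(x) - x/2
f'(x) = cos(x) - 1/2
x₀ = 1.2

Newton-Raphson formula: x_{n+1} = x_n - f(x_n)/f'(x_n)

Iteration 1:
  f(1.200000) = 0.332039
  f'(1.200000) = -0.137642
  x_1 = 1.200000 - 0.332039/(-0.137642) = 3.612334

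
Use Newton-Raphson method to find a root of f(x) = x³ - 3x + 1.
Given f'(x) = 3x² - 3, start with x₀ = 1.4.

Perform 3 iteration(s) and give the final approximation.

f(x) = x³ - 3x + 1
f'(x) = 3x² - 3
x₀ = 1.4

Newton-Raphson formula: x_{n+1} = x_n - f(x_n)/f'(x_n)

Iteration 1:
  f(1.400000) = -0.456000
  f'(1.400000) = 2.880000
  x_1 = 1.400000 - (-0.456000)/2.880000 = 1.558333
Iteration 2:
  f(1.558333) = 0.109261
  f'(1.558333) = 4.285208
  x_2 = 1.558333 - 0.109261/4.285208 = 1.532836
Iteration 3:
  f(1.532836) = 0.003023
  f'(1.532836) = 4.048759
  x_3 = 1.532836 - 0.003023/4.048759 = 1.532090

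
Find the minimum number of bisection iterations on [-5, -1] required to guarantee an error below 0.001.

We need (b-a)/2^n ≤ 0.001
(-1 - (-5))/2^n ≤ 0.001
4/2^n ≤ 0.001
2^n ≥ 4000
n ≥ log₂(4000) = 11.97
n ≥ 12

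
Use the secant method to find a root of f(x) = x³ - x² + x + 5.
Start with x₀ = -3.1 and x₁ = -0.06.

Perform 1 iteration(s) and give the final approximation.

f(x) = x³ - x² + x + 5
x₀ = -3.1, x₁ = -0.06

Secant formula: x_{n+1} = x_n - f(x_n)(x_n - x_{n-1})/(f(x_n) - f(x_{n-1}))

Iteration 1:
  f(-3.100000) = -37.501000
  f(-0.060000) = 4.936184
  x_2 = -0.060000 - 4.936184×(-0.060000 - (-3.100000))/(4.936184 - (-37.501000))
       = -0.413605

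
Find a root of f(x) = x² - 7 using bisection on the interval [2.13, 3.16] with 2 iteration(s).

f(x) = x² - 7
Initial interval: [2.13, 3.16]

Iteration 1:
  c_1 = (2.130000 + 3.160000)/2 = 2.645000
  f(c_1) = f(2.645000) = -0.003975
  f(a) × f(c) ≥ 0, new interval: [2.645000, 3.160000]
Iteration 2:
  c_2 = (2.645000 + 3.160000)/2 = 2.902500
  f(c_2) = f(2.902500) = 1.424506
  f(a) × f(c) < 0, new interval: [2.645000, 2.902500]

After 2 iteration(s), the approximation is c_2 = 2.902500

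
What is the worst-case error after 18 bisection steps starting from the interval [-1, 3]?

Bisection error bound: |error| ≤ (b-a)/2^n
|error| ≤ (3 - (-1))/2^18 = 4/2^18
|error| ≤ 0.0000152588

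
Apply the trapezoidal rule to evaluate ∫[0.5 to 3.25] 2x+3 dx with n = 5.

f(x) = 2x+3
a = 0.5, b = 3.25, n = 5
h = (b - a)/n = 0.550000

Trapezoidal rule: (h/2)[f(x₀) + 2f(x₁) + 2f(x₂) + ... + f(xₙ)]

x_0 = 0.5000, f(x_0) = 4.000000, coefficient = 1
x_1 = 1.0500, f(x_1) = 5.100000, coefficient = 2
x_2 = 1.6000, f(x_2) = 6.200000, coefficient = 2
x_3 = 2.1500, f(x_3) = 7.300000, coefficient = 2
x_4 = 2.7000, f(x_4) = 8.400000, coefficient = 2
x_5 = 3.2500, f(x_5) = 9.500000, coefficient = 1

I ≈ (0.550000/2) × 67.500000 = 18.562500
Exact value: 18.562500
Error: 0.000000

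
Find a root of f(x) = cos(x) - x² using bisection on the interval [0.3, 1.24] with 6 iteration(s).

f(x) = cos(x) - x²
Initial interval: [0.3, 1.24]

Iteration 1:
  c_1 = (0.300000 + 1.240000)/2 = 0.770000
  f(c_1) = f(0.770000) = 0.125011
  f(a) × f(c) ≥ 0, new interval: [0.770000, 1.240000]
Iteration 2:
  c_2 = (0.770000 + 1.240000)/2 = 1.005000
  f(c_2) = f(1.005000) = -0.473937
  f(a) × f(c) < 0, new interval: [0.770000, 1.005000]
Iteration 3:
  c_3 = (0.770000 + 1.005000)/2 = 0.887500
  f(c_3) = f(0.887500) = -0.156304
  f(a) × f(c) < 0, new interval: [0.770000, 0.887500]
Iteration 4:
  c_4 = (0.770000 + 0.887500)/2 = 0.828750
  f(c_4) = f(0.828750) = -0.011029
  f(a) × f(c) < 0, new interval: [0.770000, 0.828750]
Iteration 5:
  c_5 = (0.770000 + 0.828750)/2 = 0.799375
  f(c_5) = f(0.799375) = 0.058155
  f(a) × f(c) ≥ 0, new interval: [0.799375, 0.828750]
Iteration 6:
  c_6 = (0.799375 + 0.828750)/2 = 0.814062
  f(c_6) = f(0.814062) = 0.023853
  f(a) × f(c) ≥ 0, new interval: [0.814062, 0.828750]

After 6 iteration(s), the approximation is c_6 = 0.814062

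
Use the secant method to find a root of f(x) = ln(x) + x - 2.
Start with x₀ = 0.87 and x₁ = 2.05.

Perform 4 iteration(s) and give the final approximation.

f(x) = ln(x) + x - 2
x₀ = 0.87, x₁ = 2.05

Secant formula: x_{n+1} = x_n - f(x_n)(x_n - x_{n-1})/(f(x_n) - f(x_{n-1}))

Iteration 1:
  f(0.870000) = -1.269262
  f(2.050000) = 0.767840
  x_2 = 2.050000 - 0.767840×(2.050000 - 0.870000)/(0.767840 - (-1.269262))
       = 1.605226
Iteration 2:
  f(2.050000) = 0.767840
  f(1.605226) = 0.078490
  x_3 = 1.605226 - 0.078490×(1.605226 - 2.050000)/(0.078490 - 0.767840)
       = 1.554583
Iteration 3:
  f(1.605226) = 0.078490
  f(1.554583) = -0.004209
  x_4 = 1.554583 - (-0.004209)×(1.554583 - 1.605226)/(-0.004209 - 0.078490)
       = 1.557161
Iteration 4:
  f(1.554583) = -0.004209
  f(1.557161) = 0.000025
  x_5 = 1.557161 - 0.000025×(1.557161 - 1.554583)/(0.000025 - (-0.004209))
       = 1.557146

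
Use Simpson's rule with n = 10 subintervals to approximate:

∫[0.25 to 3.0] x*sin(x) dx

f(x) = x*sin(x)
a = 0.25, b = 3.0, n = 10
h = (b - a)/n = 0.275000

Simpson's rule: (h/3)[f(x₀) + 4f(x₁) + 2f(x₂) + ... + f(xₙ)]

x_0 = 0.2500, f(x_0) = 0.061851, coefficient = 1
x_1 = 0.5250, f(x_1) = 0.263137, coefficient = 4
x_2 = 0.8000, f(x_2) = 0.573885, coefficient = 2
x_3 = 1.0750, f(x_3) = 0.945559, coefficient = 4
x_4 = 1.3500, f(x_4) = 1.317227, coefficient = 2
x_5 = 1.6250, f(x_5) = 1.622613, coefficient = 4
x_6 = 1.9000, f(x_6) = 1.797970, coefficient = 2
x_7 = 2.1750, f(x_7) = 1.789927, coefficient = 4
x_8 = 2.4500, f(x_8) = 1.562524, coefficient = 2
x_9 = 2.7250, f(x_9) = 1.102663, coefficient = 4
x_10 = 3.0000, f(x_10) = 0.423360, coefficient = 1

I ≈ (0.275000/3) × 33.884017 = 3.106035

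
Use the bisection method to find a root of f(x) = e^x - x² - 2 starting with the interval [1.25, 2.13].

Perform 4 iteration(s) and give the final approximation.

f(x) = e^x - x² - 2
Initial interval: [1.25, 2.13]

Iteration 1:
  c_1 = (1.250000 + 2.130000)/2 = 1.690000
  f(c_1) = f(1.690000) = 0.563381
  f(a) × f(c) < 0, new interval: [1.250000, 1.690000]
Iteration 2:
  c_2 = (1.250000 + 1.690000)/2 = 1.470000
  f(c_2) = f(1.470000) = 0.188335
  f(a) × f(c) < 0, new interval: [1.250000, 1.470000]
Iteration 3:
  c_3 = (1.250000 + 1.470000)/2 = 1.360000
  f(c_3) = f(1.360000) = 0.046593
  f(a) × f(c) < 0, new interval: [1.250000, 1.360000]
Iteration 4:
  c_4 = (1.250000 + 1.360000)/2 = 1.305000
  f(c_4) = f(1.305000) = -0.015336
  f(a) × f(c) ≥ 0, new interval: [1.305000, 1.360000]

After 4 iteration(s), the approximation is c_4 = 1.305000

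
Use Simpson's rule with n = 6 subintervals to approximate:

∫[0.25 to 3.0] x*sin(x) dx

f(x) = x*sin(x)
a = 0.25, b = 3.0, n = 6
h = (b - a)/n = 0.458333

Simpson's rule: (h/3)[f(x₀) + 4f(x₁) + 2f(x₂) + ... + f(xₙ)]

x_0 = 0.2500, f(x_0) = 0.061851, coefficient = 1
x_1 = 0.7083, f(x_1) = 0.460820, coefficient = 4
x_2 = 1.1667, f(x_2) = 1.072686, coefficient = 2
x_3 = 1.6250, f(x_3) = 1.622613, coefficient = 4
x_4 = 2.0833, f(x_4) = 1.815632, coefficient = 2
x_5 = 2.5417, f(x_5) = 1.434978, coefficient = 4
x_6 = 3.0000, f(x_6) = 0.423360, coefficient = 1

I ≈ (0.458333/3) × 20.335489 = 3.106811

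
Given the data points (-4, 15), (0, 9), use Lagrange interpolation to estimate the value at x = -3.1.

Lagrange interpolation formula:
P(x) = Σ yᵢ × Lᵢ(x)
where Lᵢ(x) = Π_{j≠i} (x - xⱼ)/(xᵢ - xⱼ)

L_0(-3.1) = (-3.1 - 0)/(-4 - 0) = 0.775000
L_1(-3.1) = (-3.1 - (-4))/(0 - (-4)) = 0.225000

P(-3.1) = 15×L_0(-3.1) + 9×L_1(-3.1)
P(-3.1) = 13.650000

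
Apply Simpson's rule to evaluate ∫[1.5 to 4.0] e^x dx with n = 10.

f(x) = e^x
a = 1.5, b = 4.0, n = 10
h = (b - a)/n = 0.250000

Simpson's rule: (h/3)[f(x₀) + 4f(x₁) + 2f(x₂) + ... + f(xₙ)]

x_0 = 1.5000, f(x_0) = 4.481689, coefficient = 1
x_1 = 1.7500, f(x_1) = 5.754603, coefficient = 4
x_2 = 2.0000, f(x_2) = 7.389056, coefficient = 2
x_3 = 2.2500, f(x_3) = 9.487736, coefficient = 4
x_4 = 2.5000, f(x_4) = 12.182494, coefficient = 2
x_5 = 2.7500, f(x_5) = 15.642632, coefficient = 4
x_6 = 3.0000, f(x_6) = 20.085537, coefficient = 2
x_7 = 3.2500, f(x_7) = 25.790340, coefficient = 4
x_8 = 3.5000, f(x_8) = 33.115452, coefficient = 2
x_9 = 3.7500, f(x_9) = 42.521082, coefficient = 4
x_10 = 4.0000, f(x_10) = 54.598150, coefficient = 1

I ≈ (0.250000/3) × 601.410486 = 50.117541
Exact value: 50.116461
Error: 0.001080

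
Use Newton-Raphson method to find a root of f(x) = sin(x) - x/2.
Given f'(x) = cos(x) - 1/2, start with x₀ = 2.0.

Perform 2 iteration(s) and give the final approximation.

f(x) = sin(x) - x/2
f'(x) = cos(x) - 1/2
x₀ = 2.0

Newton-Raphson formula: x_{n+1} = x_n - f(x_n)/f'(x_n)

Iteration 1:
  f(2.000000) = -0.090703
  f'(2.000000) = -0.916147
  x_1 = 2.000000 - (-0.090703)/(-0.916147) = 1.900996
Iteration 2:
  f(1.900996) = -0.004520
  f'(1.900996) = -0.824232
  x_2 = 1.900996 - (-0.004520)/(-0.824232) = 1.895512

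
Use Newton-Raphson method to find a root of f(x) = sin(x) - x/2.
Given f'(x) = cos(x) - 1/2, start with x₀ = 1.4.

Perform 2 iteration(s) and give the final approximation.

f(x) = sin(x) - x/2
f'(x) = cos(x) - 1/2
x₀ = 1.4

Newton-Raphson formula: x_{n+1} = x_n - f(x_n)/f'(x_n)

Iteration 1:
  f(1.400000) = 0.285450
  f'(1.400000) = -0.330033
  x_1 = 1.400000 - 0.285450/(-0.330033) = 2.264913
Iteration 2:
  f(2.264913) = -0.363838
  f'(2.264913) = -1.139707
  x_2 = 2.264913 - (-0.363838)/(-1.139707) = 1.945675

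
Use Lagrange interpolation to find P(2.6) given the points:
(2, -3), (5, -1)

Lagrange interpolation formula:
P(x) = Σ yᵢ × Lᵢ(x)
where Lᵢ(x) = Π_{j≠i} (x - xⱼ)/(xᵢ - xⱼ)

L_0(2.6) = (2.6 - 5)/(2 - 5) = 0.800000
L_1(2.6) = (2.6 - 2)/(5 - 2) = 0.200000

P(2.6) = (-3)×L_0(2.6) + (-1)×L_1(2.6)
P(2.6) = -2.600000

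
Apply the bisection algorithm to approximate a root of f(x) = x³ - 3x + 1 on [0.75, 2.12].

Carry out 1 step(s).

f(x) = x³ - 3x + 1
Initial interval: [0.75, 2.12]

Iteration 1:
  c_1 = (0.750000 + 2.120000)/2 = 1.435000
  f(c_1) = f(1.435000) = -0.350012
  f(a) × f(c) ≥ 0, new interval: [1.435000, 2.120000]

After 1 iteration(s), the approximation is c_1 = 1.435000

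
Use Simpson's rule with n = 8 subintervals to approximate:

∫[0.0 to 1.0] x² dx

f(x) = x²
a = 0.0, b = 1.0, n = 8
h = (b - a)/n = 0.125000

Simpson's rule: (h/3)[f(x₀) + 4f(x₁) + 2f(x₂) + ... + f(xₙ)]

x_0 = 0.0000, f(x_0) = 0.000000, coefficient = 1
x_1 = 0.1250, f(x_1) = 0.015625, coefficient = 4
x_2 = 0.2500, f(x_2) = 0.062500, coefficient = 2
x_3 = 0.3750, f(x_3) = 0.140625, coefficient = 4
x_4 = 0.5000, f(x_4) = 0.250000, coefficient = 2
x_5 = 0.6250, f(x_5) = 0.390625, coefficient = 4
x_6 = 0.7500, f(x_6) = 0.562500, coefficient = 2
x_7 = 0.8750, f(x_7) = 0.765625, coefficient = 4
x_8 = 1.0000, f(x_8) = 1.000000, coefficient = 1

I ≈ (0.125000/3) × 8.000000 = 0.333333
Exact value: 0.333333
Error: 0.000000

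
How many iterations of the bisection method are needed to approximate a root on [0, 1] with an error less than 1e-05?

We need (b-a)/2^n ≤ 1e-05
(1 - 0)/2^n ≤ 1e-05
1/2^n ≤ 1e-05
2^n ≥ 100000
n ≥ log₂(100000) = 16.61
n ≥ 17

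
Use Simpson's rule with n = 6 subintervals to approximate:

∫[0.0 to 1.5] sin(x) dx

f(x) = sin(x)
a = 0.0, b = 1.5, n = 6
h = (b - a)/n = 0.250000

Simpson's rule: (h/3)[f(x₀) + 4f(x₁) + 2f(x₂) + ... + f(xₙ)]

x_0 = 0.0000, f(x_0) = 0.000000, coefficient = 1
x_1 = 0.2500, f(x_1) = 0.247404, coefficient = 4
x_2 = 0.5000, f(x_2) = 0.479426, coefficient = 2
x_3 = 0.7500, f(x_3) = 0.681639, coefficient = 4
x_4 = 1.0000, f(x_4) = 0.841471, coefficient = 2
x_5 = 1.2500, f(x_5) = 0.948985, coefficient = 4
x_6 = 1.5000, f(x_6) = 0.997495, coefficient = 1

I ≈ (0.250000/3) × 11.151397 = 0.929283
Exact value: 0.929263
Error: 0.000020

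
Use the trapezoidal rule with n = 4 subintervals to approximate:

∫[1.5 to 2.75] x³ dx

f(x) = x³
a = 1.5, b = 2.75, n = 4
h = (b - a)/n = 0.312500

Trapezoidal rule: (h/2)[f(x₀) + 2f(x₁) + 2f(x₂) + ... + f(xₙ)]

x_0 = 1.5000, f(x_0) = 3.375000, coefficient = 1
x_1 = 1.8125, f(x_1) = 5.954346, coefficient = 2
x_2 = 2.1250, f(x_2) = 9.595703, coefficient = 2
x_3 = 2.4375, f(x_3) = 14.482178, coefficient = 2
x_4 = 2.7500, f(x_4) = 20.796875, coefficient = 1

I ≈ (0.312500/2) × 84.236328 = 13.161926
Exact value: 13.032227
Error: 0.129700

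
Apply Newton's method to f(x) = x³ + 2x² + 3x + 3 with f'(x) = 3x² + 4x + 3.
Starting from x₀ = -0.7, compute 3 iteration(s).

f(x) = x³ + 2x² + 3x + 3
f'(x) = 3x² + 4x + 3
x₀ = -0.7

Newton-Raphson formula: x_{n+1} = x_n - f(x_n)/f'(x_n)

Iteration 1:
  f(-0.700000) = 1.537000
  f'(-0.700000) = 1.670000
  x_1 = -0.700000 - 1.537000/1.670000 = -1.620359
Iteration 2:
  f(-1.620359) = -0.864307
  f'(-1.620359) = 4.395255
  x_2 = -1.620359 - (-0.864307)/4.395255 = -1.423714
Iteration 3:
  f(-1.423714) = -0.103032
  f'(-1.423714) = 3.386028
  x_3 = -1.423714 - (-0.103032)/3.386028 = -1.393285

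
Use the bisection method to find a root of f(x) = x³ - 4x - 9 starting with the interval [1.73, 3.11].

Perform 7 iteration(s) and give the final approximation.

f(x) = x³ - 4x - 9
Initial interval: [1.73, 3.11]

Iteration 1:
  c_1 = (1.730000 + 3.110000)/2 = 2.420000
  f(c_1) = f(2.420000) = -4.507512
  f(a) × f(c) ≥ 0, new interval: [2.420000, 3.110000]
Iteration 2:
  c_2 = (2.420000 + 3.110000)/2 = 2.765000
  f(c_2) = f(2.765000) = 1.079047
  f(a) × f(c) < 0, new interval: [2.420000, 2.765000]
Iteration 3:
  c_3 = (2.420000 + 2.765000)/2 = 2.592500
  f(c_3) = f(2.592500) = -1.945662
  f(a) × f(c) ≥ 0, new interval: [2.592500, 2.765000]
Iteration 4:
  c_4 = (2.592500 + 2.765000)/2 = 2.678750
  f(c_4) = f(2.678750) = -0.493089
  f(a) × f(c) ≥ 0, new interval: [2.678750, 2.765000]
Iteration 5:
  c_5 = (2.678750 + 2.765000)/2 = 2.721875
  f(c_5) = f(2.721875) = 0.277793
  f(a) × f(c) < 0, new interval: [2.678750, 2.721875]
Iteration 6:
  c_6 = (2.678750 + 2.721875)/2 = 2.700312
  f(c_6) = f(2.700312) = -0.111415
  f(a) × f(c) ≥ 0, new interval: [2.700312, 2.721875]
Iteration 7:
  c_7 = (2.700312 + 2.721875)/2 = 2.711094
  f(c_7) = f(2.711094) = 0.082244
  f(a) × f(c) < 0, new interval: [2.700312, 2.711094]

After 7 iteration(s), the approximation is c_7 = 2.711094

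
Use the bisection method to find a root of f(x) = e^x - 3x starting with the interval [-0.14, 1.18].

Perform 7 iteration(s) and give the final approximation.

f(x) = e^x - 3x
Initial interval: [-0.14, 1.18]

Iteration 1:
  c_1 = (-0.140000 + 1.180000)/2 = 0.520000
  f(c_1) = f(0.520000) = 0.122028
  f(a) × f(c) ≥ 0, new interval: [0.520000, 1.180000]
Iteration 2:
  c_2 = (0.520000 + 1.180000)/2 = 0.850000
  f(c_2) = f(0.850000) = -0.210353
  f(a) × f(c) < 0, new interval: [0.520000, 0.850000]
Iteration 3:
  c_3 = (0.520000 + 0.850000)/2 = 0.685000
  f(c_3) = f(0.685000) = -0.071228
  f(a) × f(c) < 0, new interval: [0.520000, 0.685000]
Iteration 4:
  c_4 = (0.520000 + 0.685000)/2 = 0.602500
  f(c_4) = f(0.602500) = 0.019180
  f(a) × f(c) ≥ 0, new interval: [0.602500, 0.685000]
Iteration 5:
  c_5 = (0.602500 + 0.685000)/2 = 0.643750
  f(c_5) = f(0.643750) = -0.027644
  f(a) × f(c) < 0, new interval: [0.602500, 0.643750]
Iteration 6:
  c_6 = (0.602500 + 0.643750)/2 = 0.623125
  f(c_6) = f(0.623125) = -0.004629
  f(a) × f(c) < 0, new interval: [0.602500, 0.623125]
Iteration 7:
  c_7 = (0.602500 + 0.623125)/2 = 0.612812
  f(c_7) = f(0.612812) = 0.007177
  f(a) × f(c) ≥ 0, new interval: [0.612812, 0.623125]

After 7 iteration(s), the approximation is c_7 = 0.612812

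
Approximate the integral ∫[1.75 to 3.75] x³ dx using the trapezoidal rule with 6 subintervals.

f(x) = x³
a = 1.75, b = 3.75, n = 6
h = (b - a)/n = 0.333333

Trapezoidal rule: (h/2)[f(x₀) + 2f(x₁) + 2f(x₂) + ... + f(xₙ)]

x_0 = 1.7500, f(x_0) = 5.359375, coefficient = 1
x_1 = 2.0833, f(x_1) = 9.042245, coefficient = 2
x_2 = 2.4167, f(x_2) = 14.114005, coefficient = 2
x_3 = 2.7500, f(x_3) = 20.796875, coefficient = 2
x_4 = 3.0833, f(x_4) = 29.313079, coefficient = 2
x_5 = 3.4167, f(x_5) = 39.884838, coefficient = 2
x_6 = 3.7500, f(x_6) = 52.734375, coefficient = 1

I ≈ (0.333333/2) × 284.395833 = 47.399306
Exact value: 47.093750
Error: 0.305556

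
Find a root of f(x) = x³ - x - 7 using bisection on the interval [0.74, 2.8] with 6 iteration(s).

f(x) = x³ - x - 7
Initial interval: [0.74, 2.8]

Iteration 1:
  c_1 = (0.740000 + 2.800000)/2 = 1.770000
  f(c_1) = f(1.770000) = -3.224767
  f(a) × f(c) ≥ 0, new interval: [1.770000, 2.800000]
Iteration 2:
  c_2 = (1.770000 + 2.800000)/2 = 2.285000
  f(c_2) = f(2.285000) = 2.645499
  f(a) × f(c) < 0, new interval: [1.770000, 2.285000]
Iteration 3:
  c_3 = (1.770000 + 2.285000)/2 = 2.027500
  f(c_3) = f(2.027500) = -0.692942
  f(a) × f(c) ≥ 0, new interval: [2.027500, 2.285000]
Iteration 4:
  c_4 = (2.027500 + 2.285000)/2 = 2.156250
  f(c_4) = f(2.156250) = 0.869049
  f(a) × f(c) < 0, new interval: [2.027500, 2.156250]
Iteration 5:
  c_5 = (2.027500 + 2.156250)/2 = 2.091875
  f(c_5) = f(2.091875) = 0.062047
  f(a) × f(c) < 0, new interval: [2.027500, 2.091875]
Iteration 6:
  c_6 = (2.027500 + 2.091875)/2 = 2.059687
  f(c_6) = f(2.059687) = -0.321849
  f(a) × f(c) ≥ 0, new interval: [2.059687, 2.091875]

After 6 iteration(s), the approximation is c_6 = 2.059687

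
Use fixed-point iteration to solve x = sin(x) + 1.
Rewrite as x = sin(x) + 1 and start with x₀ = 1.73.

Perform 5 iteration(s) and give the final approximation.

Equation: x = sin(x) + 1
Fixed-point form: x = sin(x) + 1
x₀ = 1.73

x_1 = g(1.730000) = 1.987354
x_2 = g(1.987354) = 1.914487
x_3 = g(1.914487) = 1.941517
x_4 = g(1.941517) = 1.932066
x_5 = g(1.932066) = 1.935449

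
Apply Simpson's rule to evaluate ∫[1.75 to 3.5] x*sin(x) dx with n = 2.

f(x) = x*sin(x)
a = 1.75, b = 3.5, n = 2
h = (b - a)/n = 0.875000

Simpson's rule: (h/3)[f(x₀) + 4f(x₁) + 2f(x₂) + ... + f(xₙ)]

x_0 = 1.7500, f(x_0) = 1.721975, coefficient = 1
x_1 = 2.6250, f(x_1) = 1.296541, coefficient = 4
x_2 = 3.5000, f(x_2) = -1.227741, coefficient = 1

I ≈ (0.875000/3) × 5.680397 = 1.656783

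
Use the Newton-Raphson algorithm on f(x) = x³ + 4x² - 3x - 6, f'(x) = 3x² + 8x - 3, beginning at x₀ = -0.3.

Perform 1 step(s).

f(x) = x³ + 4x² - 3x - 6
f'(x) = 3x² + 8x - 3
x₀ = -0.3

Newton-Raphson formula: x_{n+1} = x_n - f(x_n)/f'(x_n)

Iteration 1:
  f(-0.300000) = -4.767000
  f'(-0.300000) = -5.130000
  x_1 = -0.300000 - (-4.767000)/(-5.130000) = -1.229240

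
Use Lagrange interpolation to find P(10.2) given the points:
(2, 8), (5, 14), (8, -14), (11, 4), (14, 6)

Lagrange interpolation formula:
P(x) = Σ yᵢ × Lᵢ(x)
where Lᵢ(x) = Π_{j≠i} (x - xⱼ)/(xᵢ - xⱼ)

L_0(10.2) = (10.2 - 5)/(2 - 5) × (10.2 - 8)/(2 - 8) × (10.2 - 11)/(2 - 11) × (10.2 - 14)/(2 - 14) = 0.017890
L_1(10.2) = (10.2 - 2)/(5 - 2) × (10.2 - 8)/(5 - 8) × (10.2 - 11)/(5 - 11) × (10.2 - 14)/(5 - 14) = -0.112843
L_2(10.2) = (10.2 - 2)/(8 - 2) × (10.2 - 5)/(8 - 5) × (10.2 - 11)/(8 - 11) × (10.2 - 14)/(8 - 14) = 0.400079
L_3(10.2) = (10.2 - 2)/(11 - 2) × (10.2 - 5)/(11 - 5) × (10.2 - 8)/(11 - 8) × (10.2 - 14)/(11 - 14) = 0.733478
L_4(10.2) = (10.2 - 2)/(14 - 2) × (10.2 - 5)/(14 - 5) × (10.2 - 8)/(14 - 8) × (10.2 - 11)/(14 - 11) = -0.038604

P(10.2) = 8×L_0(10.2) + 14×L_1(10.2) + (-14)×L_2(10.2) + 4×L_3(10.2) + 6×L_4(10.2)
P(10.2) = -4.335500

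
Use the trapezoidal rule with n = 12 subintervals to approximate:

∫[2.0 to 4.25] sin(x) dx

f(x) = sin(x)
a = 2.0, b = 4.25, n = 12
h = (b - a)/n = 0.187500

Trapezoidal rule: (h/2)[f(x₀) + 2f(x₁) + 2f(x₂) + ... + f(xₙ)]

x_0 = 2.0000, f(x_0) = 0.909297, coefficient = 1
x_1 = 2.1875, f(x_1) = 0.815789, coefficient = 2
x_2 = 2.3750, f(x_2) = 0.693685, coefficient = 2
x_3 = 2.5625, f(x_3) = 0.547265, coefficient = 2
x_4 = 2.7500, f(x_4) = 0.381661, coefficient = 2
x_5 = 2.9375, f(x_5) = 0.202679, coefficient = 2
x_6 = 3.1250, f(x_6) = 0.016592, coefficient = 2
x_7 = 3.3125, f(x_7) = -0.170077, coefficient = 2
x_8 = 3.5000, f(x_8) = -0.350783, coefficient = 2
x_9 = 3.6875, f(x_9) = -0.519194, coefficient = 2
x_10 = 3.8750, f(x_10) = -0.669405, coefficient = 2
x_11 = 4.0625, f(x_11) = -0.796151, coefficient = 2
x_12 = 4.2500, f(x_12) = -0.894989, coefficient = 1

I ≈ (0.187500/2) × 0.318431 = 0.029853
Exact value: 0.029941
Error: 0.000088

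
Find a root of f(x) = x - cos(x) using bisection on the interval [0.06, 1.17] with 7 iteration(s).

f(x) = x - cos(x)
Initial interval: [0.06, 1.17]

Iteration 1:
  c_1 = (0.060000 + 1.170000)/2 = 0.615000
  f(c_1) = f(0.615000) = -0.201773
  f(a) × f(c) ≥ 0, new interval: [0.615000, 1.170000]
Iteration 2:
  c_2 = (0.615000 + 1.170000)/2 = 0.892500
  f(c_2) = f(0.892500) = 0.265033
  f(a) × f(c) < 0, new interval: [0.615000, 0.892500]
Iteration 3:
  c_3 = (0.615000 + 0.892500)/2 = 0.753750
  f(c_3) = f(0.753750) = 0.024622
  f(a) × f(c) < 0, new interval: [0.615000, 0.753750]
Iteration 4:
  c_4 = (0.615000 + 0.753750)/2 = 0.684375
  f(c_4) = f(0.684375) = -0.090439
  f(a) × f(c) ≥ 0, new interval: [0.684375, 0.753750]
Iteration 5:
  c_5 = (0.684375 + 0.753750)/2 = 0.719062
  f(c_5) = f(0.719062) = -0.033361
  f(a) × f(c) ≥ 0, new interval: [0.719062, 0.753750]
Iteration 6:
  c_6 = (0.719062 + 0.753750)/2 = 0.736406
  f(c_6) = f(0.736406) = -0.004481
  f(a) × f(c) ≥ 0, new interval: [0.736406, 0.753750]
Iteration 7:
  c_7 = (0.736406 + 0.753750)/2 = 0.745078
  f(c_7) = f(0.745078) = 0.010043
  f(a) × f(c) < 0, new interval: [0.736406, 0.745078]

After 7 iteration(s), the approximation is c_7 = 0.745078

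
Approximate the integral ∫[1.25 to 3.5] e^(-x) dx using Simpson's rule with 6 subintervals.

f(x) = e^(-x)
a = 1.25, b = 3.5, n = 6
h = (b - a)/n = 0.375000

Simpson's rule: (h/3)[f(x₀) + 4f(x₁) + 2f(x₂) + ... + f(xₙ)]

x_0 = 1.2500, f(x_0) = 0.286505, coefficient = 1
x_1 = 1.6250, f(x_1) = 0.196912, coefficient = 4
x_2 = 2.0000, f(x_2) = 0.135335, coefficient = 2
x_3 = 2.3750, f(x_3) = 0.093014, coefficient = 4
x_4 = 2.7500, f(x_4) = 0.063928, coefficient = 2
x_5 = 3.1250, f(x_5) = 0.043937, coefficient = 4
x_6 = 3.5000, f(x_6) = 0.030197, coefficient = 1

I ≈ (0.375000/3) × 2.050681 = 0.256335
Exact value: 0.256307
Error: 0.000028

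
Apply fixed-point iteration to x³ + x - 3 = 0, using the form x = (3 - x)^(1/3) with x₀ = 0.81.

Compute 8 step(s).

Equation: x³ + x - 3 = 0
Fixed-point form: x = (3 - x)^(1/3)
x₀ = 0.81

x_1 = g(0.810000) = 1.298618
x_2 = g(1.298618) = 1.193807
x_3 = g(1.193807) = 1.217834
x_4 = g(1.217834) = 1.212410
x_5 = g(1.212410) = 1.213638
x_6 = g(1.213638) = 1.213360
x_7 = g(1.213360) = 1.213423
x_8 = g(1.213423) = 1.213409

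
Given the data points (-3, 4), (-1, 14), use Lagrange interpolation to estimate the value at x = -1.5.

Lagrange interpolation formula:
P(x) = Σ yᵢ × Lᵢ(x)
where Lᵢ(x) = Π_{j≠i} (x - xⱼ)/(xᵢ - xⱼ)

L_0(-1.5) = (-1.5 - (-1))/(-3 - (-1)) = 0.250000
L_1(-1.5) = (-1.5 - (-3))/(-1 - (-3)) = 0.750000

P(-1.5) = 4×L_0(-1.5) + 14×L_1(-1.5)
P(-1.5) = 11.500000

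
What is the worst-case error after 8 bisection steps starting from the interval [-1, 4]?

Bisection error bound: |error| ≤ (b-a)/2^n
|error| ≤ (4 - (-1))/2^8 = 5/2^8
|error| ≤ 0.0195312500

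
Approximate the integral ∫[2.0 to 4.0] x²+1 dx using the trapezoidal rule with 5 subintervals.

f(x) = x²+1
a = 2.0, b = 4.0, n = 5
h = (b - a)/n = 0.400000

Trapezoidal rule: (h/2)[f(x₀) + 2f(x₁) + 2f(x₂) + ... + f(xₙ)]

x_0 = 2.0000, f(x_0) = 5.000000, coefficient = 1
x_1 = 2.4000, f(x_1) = 6.760000, coefficient = 2
x_2 = 2.8000, f(x_2) = 8.840000, coefficient = 2
x_3 = 3.2000, f(x_3) = 11.240000, coefficient = 2
x_4 = 3.6000, f(x_4) = 13.960000, coefficient = 2
x_5 = 4.0000, f(x_5) = 17.000000, coefficient = 1

I ≈ (0.400000/2) × 103.600000 = 20.720000
Exact value: 20.666667
Error: 0.053333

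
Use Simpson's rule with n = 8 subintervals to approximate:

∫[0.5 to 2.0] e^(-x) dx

f(x) = e^(-x)
a = 0.5, b = 2.0, n = 8
h = (b - a)/n = 0.187500

Simpson's rule: (h/3)[f(x₀) + 4f(x₁) + 2f(x₂) + ... + f(xₙ)]

x_0 = 0.5000, f(x_0) = 0.606531, coefficient = 1
x_1 = 0.6875, f(x_1) = 0.502832, coefficient = 4
x_2 = 0.8750, f(x_2) = 0.416862, coefficient = 2
x_3 = 1.0625, f(x_3) = 0.345591, coefficient = 4
x_4 = 1.2500, f(x_4) = 0.286505, coefficient = 2
x_5 = 1.4375, f(x_5) = 0.237521, coefficient = 4
x_6 = 1.6250, f(x_6) = 0.196912, coefficient = 2
x_7 = 1.8125, f(x_7) = 0.163246, coefficient = 4
x_8 = 2.0000, f(x_8) = 0.135335, coefficient = 1

I ≈ (0.187500/3) × 7.539178 = 0.471199
Exact value: 0.471195
Error: 0.000003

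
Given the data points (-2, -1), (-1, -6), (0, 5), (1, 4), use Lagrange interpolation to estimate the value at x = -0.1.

Lagrange interpolation formula:
P(x) = Σ yᵢ × Lᵢ(x)
where Lᵢ(x) = Π_{j≠i} (x - xⱼ)/(xᵢ - xⱼ)

L_0(-0.1) = (-0.1 - (-1))/(-2 - (-1)) × (-0.1 - 0)/(-2 - 0) × (-0.1 - 1)/(-2 - 1) = -0.016500
L_1(-0.1) = (-0.1 - (-2))/(-1 - (-2)) × (-0.1 - 0)/(-1 - 0) × (-0.1 - 1)/(-1 - 1) = 0.104500
L_2(-0.1) = (-0.1 - (-2))/(0 - (-2)) × (-0.1 - (-1))/(0 - (-1)) × (-0.1 - 1)/(0 - 1) = 0.940500
L_3(-0.1) = (-0.1 - (-2))/(1 - (-2)) × (-0.1 - (-1))/(1 - (-1)) × (-0.1 - 0)/(1 - 0) = -0.028500

P(-0.1) = (-1)×L_0(-0.1) + (-6)×L_1(-0.1) + 5×L_2(-0.1) + 4×L_3(-0.1)
P(-0.1) = 3.978000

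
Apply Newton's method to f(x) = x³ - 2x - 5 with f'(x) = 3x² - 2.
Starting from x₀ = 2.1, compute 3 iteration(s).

f(x) = x³ - 2x - 5
f'(x) = 3x² - 2
x₀ = 2.1

Newton-Raphson formula: x_{n+1} = x_n - f(x_n)/f'(x_n)

Iteration 1:
  f(2.100000) = 0.061000
  f'(2.100000) = 11.230000
  x_1 = 2.100000 - 0.061000/11.230000 = 2.094568
Iteration 2:
  f(2.094568) = 0.000186
  f'(2.094568) = 11.161647
  x_2 = 2.094568 - 0.000186/11.161647 = 2.094551
Iteration 3:
  f(2.094551) = 0.000000
  f'(2.094551) = 11.161438
  x_3 = 2.094551 - 0.000000/11.161438 = 2.094551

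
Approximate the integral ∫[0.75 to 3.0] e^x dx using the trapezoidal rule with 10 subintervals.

f(x) = e^x
a = 0.75, b = 3.0, n = 10
h = (b - a)/n = 0.225000

Trapezoidal rule: (h/2)[f(x₀) + 2f(x₁) + 2f(x₂) + ... + f(xₙ)]

x_0 = 0.7500, f(x_0) = 2.117000, coefficient = 1
x_1 = 0.9750, f(x_1) = 2.651167, coefficient = 2
x_2 = 1.2000, f(x_2) = 3.320117, coefficient = 2
x_3 = 1.4250, f(x_3) = 4.157858, coefficient = 2
x_4 = 1.6500, f(x_4) = 5.206980, coefficient = 2
x_5 = 1.8750, f(x_5) = 6.520819, coefficient = 2
x_6 = 2.1000, f(x_6) = 8.166170, coefficient = 2
x_7 = 2.3250, f(x_7) = 10.226680, coefficient = 2
x_8 = 2.5500, f(x_8) = 12.807104, coefficient = 2
x_9 = 2.7750, f(x_9) = 16.038627, coefficient = 2
x_10 = 3.0000, f(x_10) = 20.085537, coefficient = 1

I ≈ (0.225000/2) × 160.393580 = 18.044278
Exact value: 17.968537
Error: 0.075741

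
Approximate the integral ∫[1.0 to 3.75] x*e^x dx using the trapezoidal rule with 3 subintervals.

f(x) = x*e^x
a = 1.0, b = 3.75, n = 3
h = (b - a)/n = 0.916667

Trapezoidal rule: (h/2)[f(x₀) + 2f(x₁) + 2f(x₂) + ... + f(xₙ)]

x_0 = 1.0000, f(x_0) = 2.718282, coefficient = 1
x_1 = 1.9167, f(x_1) = 13.029998, coefficient = 2
x_2 = 2.8333, f(x_2) = 48.172446, coefficient = 2
x_3 = 3.7500, f(x_3) = 159.454058, coefficient = 1

I ≈ (0.916667/2) × 284.577228 = 130.431230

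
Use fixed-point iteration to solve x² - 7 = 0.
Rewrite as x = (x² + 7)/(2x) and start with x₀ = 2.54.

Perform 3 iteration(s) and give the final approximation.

Equation: x² - 7 = 0
Fixed-point form: x = (x² + 7)/(2x)
x₀ = 2.54

x_1 = g(2.540000) = 2.647953
x_2 = g(2.647953) = 2.645752
x_3 = g(2.645752) = 2.645751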